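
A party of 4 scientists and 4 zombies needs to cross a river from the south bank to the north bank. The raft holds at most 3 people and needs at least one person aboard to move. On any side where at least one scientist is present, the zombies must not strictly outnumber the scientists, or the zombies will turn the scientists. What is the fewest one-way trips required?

9

Counting alone: each trip to the north bank takes at most 3 across and each return brings at least 1 back, so after t trips out (and t−1 returns) at most 3t − (t−1) of the 8 are across; that first reaches 8 at t = 4, so at least 7 crossings are needed.
The safety rule pushes this higher. Following every safe sequence of crossings, the most of the 8 that can be at the north bank as the raft arrives there on crossing 7 is 7 — never all 8.
So no plan with fewer than 9 crossings exists, and this one achieves 9:
1. 2 zombies → the north bank.  (the south bank: 4S 2Z; the north bank: 0S 2Z)
2. 1 zombie ← the south bank.  (the south bank: 4S 3Z; the north bank: 0S 1Z)
3. 3 zombies → the north bank.  (the south bank: 4S 0Z; the north bank: 0S 4Z)
4. 1 zombie ← the south bank.  (the south bank: 4S 1Z; the north bank: 0S 3Z)
5. 3 scientists → the north bank.  (the south bank: 1S 1Z; the north bank: 3S 3Z)
6. 1 scientist and 1 zombie ← the south bank.  (the south bank: 2S 2Z; the north bank: 2S 2Z)
7. 2 scientists → the north bank.  (the south bank: 0S 2Z; the north bank: 4S 2Z)
8. 1 zombie ← the south bank.  (the south bank: 0S 3Z; the north bank: 4S 1Z)
9. 3 zombies → the north bank.  (the south bank: 0S 0Z; the north bank: 4S 4Z)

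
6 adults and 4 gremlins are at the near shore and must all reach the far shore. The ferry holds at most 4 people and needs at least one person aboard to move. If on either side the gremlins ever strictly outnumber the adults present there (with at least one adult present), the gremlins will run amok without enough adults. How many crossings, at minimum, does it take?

5

Counting alone: each trip to the far shore takes at most 4 across and each return brings at least 1 back, so after t trips out (and t−1 returns) at most 4t − (t−1) of the 10 are across; that first reaches 10 at t = 3, so at least 5 crossings are needed.
The plan below uses exactly 5 crossings, so it is optimal:
1. 4 gremlins → the far shore.  (the near shore: 6A 0G; the far shore: 0A 4G)
2. 1 gremlin ← the near shore.  (the near shore: 6A 1G; the far shore: 0A 3G)
3. 4 adults → the far shore.  (the near shore: 2A 1G; the far shore: 4A 3G)
4. 1 gremlin ← the near shore.  (the near shore: 2A 2G; the far shore: 4A 2G)
5. 2 adults and 2 gremlins → the far shore.  (the near shore: 0A 0G; the far shore: 6A 4G)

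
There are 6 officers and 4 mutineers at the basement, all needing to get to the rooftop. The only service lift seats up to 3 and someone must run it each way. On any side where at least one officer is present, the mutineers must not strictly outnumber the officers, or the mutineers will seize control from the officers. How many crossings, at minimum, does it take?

Counting alone: each trip to the rooftop takes at most 3 across and each return brings at least 1 back, so after t trips out (and t−1 returns) at most 3t − (t−1) of the 10 are across; that first reaches 10 at t = 5, so at least 9 crossings are needed.
The plan below uses exactly 9 crossings, so it is optimal:
1. 2 mutineers → the rooftop.  (the basement: 6O 2M; the rooftop: 0O 2M)
2. 1 mutineer ← the basement.  (the basement: 6O 3M; the rooftop: 0O 1M)
3. 3 mutineers → the rooftop.  (the basement: 6O 0M; the rooftop: 0O 4M)
4. 1 mutineer ← the basement.  (the basement: 6O 1M; the rooftop: 0O 3M)
5. 3 officers → the rooftop.  (the basement: 3O 1M; the rooftop: 3O 3M)
6. 1 mutineer ← the basement.  (the basement: 3O 2M; the rooftop: 3O 2M)
7. 1 officer and 2 mutineers → the rooftop.  (the basement: 2O 0M; the rooftop: 4O 4M)
8. 1 mutineer ← the basement.  (the basement: 2O 1M; the rooftop: 4O 3M)
9. 2 officers and 1 mutineer → the rooftop.  (the basement: 0O 0M; the rooftop: 6O 4M)

9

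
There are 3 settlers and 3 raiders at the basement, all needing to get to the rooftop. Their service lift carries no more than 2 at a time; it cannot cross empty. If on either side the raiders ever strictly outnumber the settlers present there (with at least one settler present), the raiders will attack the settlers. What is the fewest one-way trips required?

11

Counting alone: each trip to the rooftop takes at most 2 across and each return brings at least 1 back, so after t trips out (and t−1 returns) at most 2t − (t−1) of the 6 are across; that first reaches 6 at t = 5, so at least 9 crossings are needed.
The safety rule pushes this higher. Following every safe sequence of crossings, the most of the 6 that can be at the rooftop as the service lift arrives there on crossing 9 is 5 — never all 6.
So no plan with fewer than 11 crossings exists, and this one achieves 11:
1. 2 raiders → the rooftop.  (the basement: 3S 1R; the rooftop: 0S 2R)
2. 1 raider ← the basement.  (the basement: 3S 2R; the rooftop: 0S 1R)
3. 2 raiders → the rooftop.  (the basement: 3S 0R; the rooftop: 0S 3R)
4. 1 raider ← the basement.  (the basement: 3S 1R; the rooftop: 0S 2R)
5. 2 settlers → the rooftop.  (the basement: 1S 1R; the rooftop: 2S 2R)
6. 1 settler and 1 raider ← the basement.  (the basement: 2S 2R; the rooftop: 1S 1R)
7. 2 settlers → the rooftop.  (the basement: 0S 2R; the rooftop: 3S 1R)
8. 1 raider ← the basement.  (the basement: 0S 3R; the rooftop: 3S 0R)
9. 2 raiders → the rooftop.  (the basement: 0S 1R; the rooftop: 3S 2R)
10. 1 raider ← the basement.  (the basement: 0S 2R; the rooftop: 3S 1R)
11. 2 raiders → the rooftop.  (the basement: 0S 0R; the rooftop: 3S 3R)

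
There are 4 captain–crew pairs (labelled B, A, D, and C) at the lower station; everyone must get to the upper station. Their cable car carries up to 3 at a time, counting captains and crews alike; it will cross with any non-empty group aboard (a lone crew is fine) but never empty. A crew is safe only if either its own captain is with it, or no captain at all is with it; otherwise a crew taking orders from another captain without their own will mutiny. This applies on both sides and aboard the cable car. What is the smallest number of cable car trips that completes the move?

9

Counting alone: each trip to the upper station takes at most 3 across and each return brings at least 1 back, so after t trips out (and t−1 returns) at most 3t − (t−1) of the 8 are across; that first reaches 8 at t = 4, so at least 7 crossings are needed.
The safety rule pushes this higher. Following every safe sequence of crossings, the most of the 8 that can be at the upper station as the cable car arrives there on crossing 7 is 7 — never all 8.
So no plan with fewer than 9 crossings exists, and this one achieves 9:
1. captain B and crew B cross → the upper station.
2. captain B crosses ← the lower station.
3. captain A, captain B, and crew A cross → the upper station.
4. captain B and crew B cross ← the lower station.
5. captain B, captain C, and captain D cross → the upper station.
6. crew A crosses ← the lower station.
7. crew A and crew B cross → the upper station.
8. crew B crosses ← the lower station.
9. crew B, crew C, and crew D cross → the upper station.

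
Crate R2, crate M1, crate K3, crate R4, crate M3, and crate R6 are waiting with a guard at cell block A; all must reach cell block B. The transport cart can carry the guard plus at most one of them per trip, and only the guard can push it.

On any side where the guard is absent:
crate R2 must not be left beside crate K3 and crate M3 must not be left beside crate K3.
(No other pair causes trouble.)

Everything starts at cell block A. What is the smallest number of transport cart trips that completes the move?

13

Counting alone: the guard can take at most 1 across per trip to cell block B, so moving all 6 needs at least 6 loaded trips out, with a return between consecutive ones — at least 11 crossings.
The safety rule pushes this higher. Following every safe sequence of crossings, the most of the 6 that can be at cell block B as the transport cart arrives there on crossing 11 is 5 — never all 6.
So no plan with fewer than 13 crossings exists, and this one achieves 13:
1. Guard goes to cell block B with crate K3.  [cell block A: crate M1, crate M3, crate R2, crate R4, crate R6 | cell block B: crate K3]
2. Guard goes back to cell block A alone.  [cell block A: crate M1, crate M3, crate R2, crate R4, crate R6 | cell block B: crate K3]
3. Guard goes to cell block B with crate R2.  [cell block A: crate M1, crate M3, crate R4, crate R6 | cell block B: crate K3, crate R2]
4. Guard goes back to cell block A with crate K3.  [cell block A: crate K3, crate M1, crate M3, crate R4, crate R6 | cell block B: crate R2]
5. Guard goes to cell block B with crate M3.  [cell block A: crate K3, crate M1, crate R4, crate R6 | cell block B: crate M3, crate R2]
6. Guard goes back to cell block A alone.  [cell block A: crate K3, crate M1, crate R4, crate R6 | cell block B: crate M3, crate R2]
7. Guard goes to cell block B with crate M1.  [cell block A: crate K3, crate R4, crate R6 | cell block B: crate M1, crate M3, crate R2]
8. Guard goes back to cell block A alone.  [cell block A: crate K3, crate R4, crate R6 | cell block B: crate M1, crate M3, crate R2]
9. Guard goes to cell block B with crate R4.  [cell block A: crate K3, crate R6 | cell block B: crate M1, crate M3, crate R2, crate R4]
10. Guard goes back to cell block A alone.  [cell block A: crate K3, crate R6 | cell block B: crate M1, crate M3, crate R2, crate R4]
11. Guard goes to cell block B with crate R6.  [cell block A: crate K3 | cell block B: crate M1, crate M3, crate R2, crate R4, crate R6]
12. Guard goes back to cell block A alone.  [cell block A: crate K3 | cell block B: crate M1, crate M3, crate R2, crate R4, crate R6]
13. Guard goes to cell block B with crate K3.  [cell block A: — | cell block B: crate K3, crate M1, crate M3, crate R2, crate R4, crate R6]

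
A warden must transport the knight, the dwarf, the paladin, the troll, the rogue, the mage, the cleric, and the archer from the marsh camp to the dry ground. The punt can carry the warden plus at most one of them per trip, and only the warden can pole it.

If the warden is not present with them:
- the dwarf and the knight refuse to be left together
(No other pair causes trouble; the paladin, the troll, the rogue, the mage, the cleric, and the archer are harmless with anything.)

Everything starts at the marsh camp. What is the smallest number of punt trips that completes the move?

Counting alone: the warden can take at most 1 across per trip to the dry ground, so moving all 8 needs at least 8 loaded trips out, with a return between consecutive ones — at least 15 crossings.
The plan below uses exactly 15 crossings, so it is optimal:
1. Warden goes to the dry ground with the knight.  [the marsh camp: the archer, the cleric, the dwarf, the mage, the paladin, the rogue, the troll | the dry ground: the knight]
2. Warden goes back to the marsh camp alone.  [the marsh camp: the archer, the cleric, the dwarf, the mage, the paladin, the rogue, the troll | the dry ground: the knight]
3. Warden goes to the dry ground with the paladin.  [the marsh camp: the archer, the cleric, the dwarf, the mage, the rogue, the troll | the dry ground: the knight, the paladin]
4. Warden goes back to the marsh camp alone.  [the marsh camp: the archer, the cleric, the dwarf, the mage, the rogue, the troll | the dry ground: the knight, the paladin]
5. Warden goes to the dry ground with the troll.  [the marsh camp: the archer, the cleric, the dwarf, the mage, the rogue | the dry ground: the knight, the paladin, the troll]
6. Warden goes back to the marsh camp alone.  [the marsh camp: the archer, the cleric, the dwarf, the mage, the rogue | the dry ground: the knight, the paladin, the troll]
7. Warden goes to the dry ground with the rogue.  [the marsh camp: the archer, the cleric, the dwarf, the mage | the dry ground: the knight, the paladin, the rogue, the troll]
8. Warden goes back to the marsh camp alone.  [the marsh camp: the archer, the cleric, the dwarf, the mage | the dry ground: the knight, the paladin, the rogue, the troll]
9. Warden goes to the dry ground with the mage.  [the marsh camp: the archer, the cleric, the dwarf | the dry ground: the knight, the mage, the paladin, the rogue, the troll]
10. Warden goes back to the marsh camp alone.  [the marsh camp: the archer, the cleric, the dwarf | the dry ground: the knight, the mage, the paladin, the rogue, the troll]
11. Warden goes to the dry ground with the cleric.  [the marsh camp: the archer, the dwarf | the dry ground: the cleric, the knight, the mage, the paladin, the rogue, the troll]
12. Warden goes back to the marsh camp alone.  [the marsh camp: the archer, the dwarf | the dry ground: the cleric, the knight, the mage, the paladin, the rogue, the troll]
13. Warden goes to the dry ground with the archer.  [the marsh camp: the dwarf | the dry ground: the archer, the cleric, the knight, the mage, the paladin, the rogue, the troll]
14. Warden goes back to the marsh camp alone.  [the marsh camp: the dwarf | the dry ground: the archer, the cleric, the knight, the mage, the paladin, the rogue, the troll]
15. Warden goes to the dry ground with the dwarf.  [the marsh camp: — | the dry ground: the archer, the cleric, the dwarf, the knight, the mage, the paladin, the rogue, the troll]

15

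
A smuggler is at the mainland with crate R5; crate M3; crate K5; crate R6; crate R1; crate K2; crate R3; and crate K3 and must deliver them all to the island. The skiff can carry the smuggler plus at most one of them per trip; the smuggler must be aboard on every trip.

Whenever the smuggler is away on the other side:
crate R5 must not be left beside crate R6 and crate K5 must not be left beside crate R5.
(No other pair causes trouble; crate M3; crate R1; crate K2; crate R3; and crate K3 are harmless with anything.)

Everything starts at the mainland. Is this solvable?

Yes

1. Smuggler goes to the island with crate R5.
2. Smuggler goes back to the mainland alone.
3. Smuggler goes to the island with crate M3.
4. Smuggler goes back to the mainland alone.
5. Smuggler goes to the island with crate K5.
6. Smuggler goes back to the mainland with crate R5.
7. Smuggler goes to the island with crate R6.
8. Smuggler goes back to the mainland alone.
9. Smuggler goes to the island with crate R1.
10. Smuggler goes back to the mainland alone.
11. Smuggler goes to the island with crate K2.
12. Smuggler goes back to the mainland alone.
13. Smuggler goes to the island with crate R3.
14. Smuggler goes back to the mainland alone.
15. Smuggler goes to the island with crate K3.
16. Smuggler goes back to the mainland alone.
17. Smuggler goes to the island with crate R5.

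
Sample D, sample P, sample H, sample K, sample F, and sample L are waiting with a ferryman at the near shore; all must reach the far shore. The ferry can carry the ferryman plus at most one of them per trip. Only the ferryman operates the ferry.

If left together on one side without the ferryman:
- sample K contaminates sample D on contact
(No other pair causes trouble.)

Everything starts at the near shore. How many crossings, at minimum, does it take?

Counting alone: the ferryman can take at most 1 across per trip to the far shore, so moving all 6 needs at least 6 loaded trips out, with a return between consecutive ones — at least 11 crossings.
The plan below uses exactly 11 crossings, so it is optimal:
1. Ferryman goes to the far shore with sample D.
2. Ferryman goes back to the near shore alone.
3. Ferryman goes to the far shore with sample P.
4. Ferryman goes back to the near shore alone.
5. Ferryman goes to the far shore with sample H.
6. Ferryman goes back to the near shore alone.
7. Ferryman goes to the far shore with sample F.
8. Ferryman goes back to the near shore alone.
9. Ferryman goes to the far shore with sample L.
10. Ferryman goes back to the near shore alone.
11. Ferryman goes to the far shore with sample K.

11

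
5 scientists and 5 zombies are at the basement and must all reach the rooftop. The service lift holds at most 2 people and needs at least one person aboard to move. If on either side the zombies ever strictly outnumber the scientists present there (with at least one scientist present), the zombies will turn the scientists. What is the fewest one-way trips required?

Following every safe sequence of crossings from the start, the most of the 10 that can be at the rooftop as the service lift arrives there on crossings 1, 3, 5, 7 is 2, 3, 4, 5 respectively; the best ever achieved is 5 of 10.
From crossing 9 on, no configuration arises that was not already reachable earlier: only 13 distinct safe configurations (who is on which side, and where the service lift is) can ever be reached, none of them has everyone across, and every continuation just revisits them. They are: 0 scientists + 0 zombies across (service lift back at the start); 0 scientists + 1 zombie across (service lift there); 0 scientists + 1 zombie across (service lift back at the start); 0 scientists + 2 zombies across (service lift there); 0 scientists + 2 zombies across (service lift back at the start); 0 scientists + 3 zombies across (service lift there); 0 scientists + 3 zombies across (service lift back at the start); 0 scientists + 4 zombies across (service lift there); 0 scientists + 4 zombies across (service lift back at the start); 0 scientists + 5 zombies across (service lift there); 1 scientist + 1 zombie across (service lift there); 1 scientist + 1 zombie across (service lift back at the start); 2 scientists + 2 zombies across (service lift there). So no valid plan exists.

impossible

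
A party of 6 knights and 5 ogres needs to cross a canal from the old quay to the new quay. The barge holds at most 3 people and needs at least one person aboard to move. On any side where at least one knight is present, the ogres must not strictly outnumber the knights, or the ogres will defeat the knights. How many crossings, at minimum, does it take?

Counting alone: each trip to the new quay takes at most 3 across and each return brings at least 1 back, so after t trips out (and t−1 returns) at most 3t − (t−1) of the 11 are across; that first reaches 11 at t = 5, so at least 9 crossings are needed.
The plan below uses exactly 9 crossings, so it is optimal:
1. 3 ogres → the new quay.  (the old quay: 6K 2O; the new quay: 0K 3O)
2. 1 ogre ← the old quay.  (the old quay: 6K 3O; the new quay: 0K 2O)
3. 3 knights → the new quay.  (the old quay: 3K 3O; the new quay: 3K 2O)
4. 1 knight ← the old quay.  (the old quay: 4K 3O; the new quay: 2K 2O)
5. 2 knights and 1 ogre → the new quay.  (the old quay: 2K 2O; the new quay: 4K 3O)
6. 1 knight ← the old quay.  (the old quay: 3K 2O; the new quay: 3K 3O)
7. 2 knights and 1 ogre → the new quay.  (the old quay: 1K 1O; the new quay: 5K 4O)
8. 1 knight ← the old quay.  (the old quay: 2K 1O; the new quay: 4K 4O)
9. 2 knights and 1 ogre → the new quay.  (the old quay: 0K 0O; the new quay: 6K 5O)

9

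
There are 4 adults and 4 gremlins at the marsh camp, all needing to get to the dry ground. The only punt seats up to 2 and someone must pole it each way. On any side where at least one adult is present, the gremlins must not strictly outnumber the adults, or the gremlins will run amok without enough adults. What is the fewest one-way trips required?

impossible

Following every safe sequence of crossings from the start, the most of the 8 that can be at the dry ground as the punt arrives there on crossings 1, 3, 5 is 2, 3, 4 respectively; the best ever achieved is 4 of 8.
From crossing 7 on, no configuration arises that was not already reachable earlier: only 11 distinct safe configurations (who is on which side, and where the punt is) can ever be reached, none of them has everyone across, and every continuation just revisits them. They are: 0 adults + 0 gremlins across (punt back at the start); 0 adults + 1 gremlin across (punt there); 0 adults + 1 gremlin across (punt back at the start); 0 adults + 2 gremlins across (punt there); 0 adults + 2 gremlins across (punt back at the start); 0 adults + 3 gremlins across (punt there); 0 adults + 3 gremlins across (punt back at the start); 0 adults + 4 gremlins across (punt there); 1 adult + 1 gremlin across (punt there); 1 adult + 1 gremlin across (punt back at the start); 2 adults + 2 gremlins across (punt there). So no valid plan exists.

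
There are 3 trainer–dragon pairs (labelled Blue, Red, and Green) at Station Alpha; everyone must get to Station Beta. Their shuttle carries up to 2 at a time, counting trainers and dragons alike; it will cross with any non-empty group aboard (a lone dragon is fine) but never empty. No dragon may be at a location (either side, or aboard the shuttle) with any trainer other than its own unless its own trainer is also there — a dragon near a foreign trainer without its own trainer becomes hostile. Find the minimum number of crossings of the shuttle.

11

Counting alone: each trip to Station Beta takes at most 2 across and each return brings at least 1 back, so after t trips out (and t−1 returns) at most 2t − (t−1) of the 6 are across; that first reaches 6 at t = 5, so at least 9 crossings are needed.
The safety rule pushes this higher. Following every safe sequence of crossings, the most of the 6 that can be at Station Beta as the shuttle arrives there on crossing 9 is 5 — never all 6.
So no plan with fewer than 11 crossings exists, and this one achieves 11:
1. dragon Blue and trainer Blue cross → Station Beta.
2. trainer Blue crosses ← Station Alpha.
3. dragon Green and dragon Red cross → Station Beta.
4. dragon Blue crosses ← Station Alpha.
5. trainer Green and trainer Red cross → Station Beta.
6. dragon Red and trainer Red cross ← Station Alpha.
7. trainer Blue and trainer Red cross → Station Beta.
8. dragon Green crosses ← Station Alpha.
9. dragon Blue and dragon Red cross → Station Beta.
10. trainer Green crosses ← Station Alpha.
11. dragon Green and trainer Green cross → Station Beta.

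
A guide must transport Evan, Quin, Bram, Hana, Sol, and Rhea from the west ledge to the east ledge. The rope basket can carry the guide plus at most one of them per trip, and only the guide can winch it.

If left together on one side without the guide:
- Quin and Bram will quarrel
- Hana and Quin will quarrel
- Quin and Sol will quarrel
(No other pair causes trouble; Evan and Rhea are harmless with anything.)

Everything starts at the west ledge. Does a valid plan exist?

Following every safe sequence of crossings from the start, the most of the 6 that can be at the east ledge as the rope basket arrives there on crossings 1, 3, 5, 7 is 1, 2, 3, 4 respectively; the best ever achieved is 4 of 6.
From crossing 9 on, no configuration arises that was not already reachable earlier: only 36 distinct safe configurations (who is on which side, and where the rope basket is) can ever be reached, none of them has everyone across, and every continuation just revisits them. So no valid plan exists.

No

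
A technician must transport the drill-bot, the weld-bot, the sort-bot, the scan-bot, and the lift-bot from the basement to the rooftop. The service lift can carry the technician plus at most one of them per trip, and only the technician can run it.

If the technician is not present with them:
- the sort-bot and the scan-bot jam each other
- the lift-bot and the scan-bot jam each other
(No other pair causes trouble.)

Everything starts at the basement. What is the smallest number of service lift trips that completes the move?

Counting alone: the technician can take at most 1 across per trip to the rooftop, so moving all 5 needs at least 5 loaded trips out, with a return between consecutive ones — at least 9 crossings.
The safety rule pushes this higher. Following every safe sequence of crossings, the most of the 5 that can be at the rooftop as the service lift arrives there on crossing 9 is 4 — never all 5.
So no plan with fewer than 11 crossings exists, and this one achieves 11:
1. Technician goes to the rooftop with the scan-bot.
2. Technician goes back to the basement alone.
3. Technician goes to the rooftop with the drill-bot.
4. Technician goes back to the basement alone.
5. Technician goes to the rooftop with the weld-bot.
6. Technician goes back to the basement alone.
7. Technician goes to the rooftop with the sort-bot.
8. Technician goes back to the basement with the scan-bot.
9. Technician goes to the rooftop with the lift-bot.
10. Technician goes back to the basement alone.
11. Technician goes to the rooftop with the scan-bot.

11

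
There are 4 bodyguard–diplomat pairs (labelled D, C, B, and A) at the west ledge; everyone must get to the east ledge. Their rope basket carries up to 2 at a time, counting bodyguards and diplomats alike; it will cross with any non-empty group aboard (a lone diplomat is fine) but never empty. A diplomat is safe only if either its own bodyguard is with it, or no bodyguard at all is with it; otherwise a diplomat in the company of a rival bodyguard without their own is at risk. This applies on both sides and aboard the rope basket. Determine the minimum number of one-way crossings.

Following every safe sequence of crossings from the start, the most of the 8 that can be at the east ledge as the rope basket arrives there on crossings 1, 3, 5 is 2, 3, 4 respectively; the best ever achieved is 4 of 8.
From crossing 7 on, no configuration arises that was not already reachable earlier: only 44 distinct safe configurations (who is on which side, and where the rope basket is) can ever be reached, none of them has everyone across, and every continuation just revisits them. So no valid plan exists.

impossible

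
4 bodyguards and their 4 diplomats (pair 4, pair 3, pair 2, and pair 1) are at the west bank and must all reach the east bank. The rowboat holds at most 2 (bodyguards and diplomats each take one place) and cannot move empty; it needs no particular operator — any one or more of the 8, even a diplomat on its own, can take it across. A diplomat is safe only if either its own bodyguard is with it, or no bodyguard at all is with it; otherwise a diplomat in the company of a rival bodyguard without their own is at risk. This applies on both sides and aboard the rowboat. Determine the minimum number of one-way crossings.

Following every safe sequence of crossings from the start, the most of the 8 that can be at the east bank as the rowboat arrives there on crossings 1, 3, 5 is 2, 3, 4 respectively; the best ever achieved is 4 of 8.
From crossing 7 on, no configuration arises that was not already reachable earlier: only 44 distinct safe configurations (who is on which side, and where the rowboat is) can ever be reached, none of them has everyone across, and every continuation just revisits them. So no valid plan exists.

impossible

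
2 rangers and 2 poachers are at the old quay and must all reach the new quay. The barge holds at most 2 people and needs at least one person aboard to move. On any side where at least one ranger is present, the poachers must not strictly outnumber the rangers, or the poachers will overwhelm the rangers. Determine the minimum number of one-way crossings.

5

Counting alone: each trip to the new quay takes at most 2 across and each return brings at least 1 back, so after t trips out (and t−1 returns) at most 2t − (t−1) of the 4 are across; that first reaches 4 at t = 3, so at least 5 crossings are needed.
The plan below uses exactly 5 crossings, so it is optimal:
1. 2 poachers → the new quay.  (the old quay: 2R 0P; the new quay: 0R 2P)
2. 1 poacher ← the old quay.  (the old quay: 2R 1P; the new quay: 0R 1P)
3. 2 rangers → the new quay.  (the old quay: 0R 1P; the new quay: 2R 1P)
4. 1 poacher ← the old quay.  (the old quay: 0R 2P; the new quay: 2R 0P)
5. 2 poachers → the new quay.  (the old quay: 0R 0P; the new quay: 2R 2P)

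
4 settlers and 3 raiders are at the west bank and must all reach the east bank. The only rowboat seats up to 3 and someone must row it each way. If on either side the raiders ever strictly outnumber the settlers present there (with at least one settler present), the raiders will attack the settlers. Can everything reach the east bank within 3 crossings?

No

Counting alone: each trip to the east bank takes at most 3 across and each return brings at least 1 back, so after t trips out (and t−1 returns) at most 3t − (t−1) of the 7 are across; that first reaches 7 at t = 3, so at least 5 crossings are needed.
Since 3 < 5, 3 crossings cannot be enough. (The shortest complete plan in fact takes 5:)
1. 3 raiders → the east bank.  (the west bank: 4S 0R; the east bank: 0S 3R)
2. 1 raider ← the west bank.  (the west bank: 4S 1R; the east bank: 0S 2R)
3. 3 settlers → the east bank.  (the west bank: 1S 1R; the east bank: 3S 2R)
4. 1 settler ← the west bank.  (the west bank: 2S 1R; the east bank: 2S 2R)
5. 2 settlers and 1 raider → the east bank.  (the west bank: 0S 0R; the east bank: 4S 3R)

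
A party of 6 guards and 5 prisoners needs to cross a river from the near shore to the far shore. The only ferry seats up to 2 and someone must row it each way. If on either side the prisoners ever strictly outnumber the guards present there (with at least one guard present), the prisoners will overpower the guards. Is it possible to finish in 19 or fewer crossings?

Yes

Yes — this plan uses 19 crossings (≤ 19):
1. 2 prisoners → the far shore.  (the near shore: 6G 3P; the far shore: 0G 2P)
2. 1 prisoner ← the near shore.  (the near shore: 6G 4P; the far shore: 0G 1P)
3. 2 prisoners → the far shore.  (the near shore: 6G 2P; the far shore: 0G 3P)
4. 1 prisoner ← the near shore.  (the near shore: 6G 3P; the far shore: 0G 2P)
5. 2 guards → the far shore.  (the near shore: 4G 3P; the far shore: 2G 2P)
6. 1 prisoner ← the near shore.  (the near shore: 4G 4P; the far shore: 2G 1P)
7. 1 guard and 1 prisoner → the far shore.  (the near shore: 3G 3P; the far shore: 3G 2P)
8. 1 guard ← the near shore.  (the near shore: 4G 3P; the far shore: 2G 2P)
9. 1 guard and 1 prisoner → the far shore.  (the near shore: 3G 2P; the far shore: 3G 3P)
10. 1 prisoner ← the near shore.  (the near shore: 3G 3P; the far shore: 3G 2P)
11. 1 guard and 1 prisoner → the far shore.  (the near shore: 2G 2P; the far shore: 4G 3P)
12. 1 guard ← the near shore.  (the near shore: 3G 2P; the far shore: 3G 3P)
13. 1 guard and 1 prisoner → the far shore.  (the near shore: 2G 1P; the far shore: 4G 4P)
14. 1 prisoner ← the near shore.  (the near shore: 2G 2P; the far shore: 4G 3P)
15. 1 guard and 1 prisoner → the far shore.  (the near shore: 1G 1P; the far shore: 5G 4P)
16. 1 guard ← the near shore.  (the near shore: 2G 1P; the far shore: 4G 4P)
17. 1 guard and 1 prisoner → the far shore.  (the near shore: 1G 0P; the far shore: 5G 5P)
18. 1 prisoner ← the near shore.  (the near shore: 1G 1P; the far shore: 5G 4P)
19. 1 guard and 1 prisoner → the far shore.  (the near shore: 0G 0P; the far shore: 6G 5P)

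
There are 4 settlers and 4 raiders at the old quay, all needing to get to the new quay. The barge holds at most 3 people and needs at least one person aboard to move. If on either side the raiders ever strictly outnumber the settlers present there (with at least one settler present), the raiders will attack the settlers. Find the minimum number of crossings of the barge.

9

Counting alone: each trip to the new quay takes at most 3 across and each return brings at least 1 back, so after t trips out (and t−1 returns) at most 3t − (t−1) of the 8 are across; that first reaches 8 at t = 4, so at least 7 crossings are needed.
The safety rule pushes this higher. Following every safe sequence of crossings, the most of the 8 that can be at the new quay as the barge arrives there on crossing 7 is 7 — never all 8.
So no plan with fewer than 9 crossings exists, and this one achieves 9:
1. 2 raiders → the new quay.  (the old quay: 4S 2R; the new quay: 0S 2R)
2. 1 raider ← the old quay.  (the old quay: 4S 3R; the new quay: 0S 1R)
3. 3 raiders → the new quay.  (the old quay: 4S 0R; the new quay: 0S 4R)
4. 1 raider ← the old quay.  (the old quay: 4S 1R; the new quay: 0S 3R)
5. 3 settlers → the new quay.  (the old quay: 1S 1R; the new quay: 3S 3R)
6. 1 settler and 1 raider ← the old quay.  (the old quay: 2S 2R; the new quay: 2S 2R)
7. 2 settlers → the new quay.  (the old quay: 0S 2R; the new quay: 4S 2R)
8. 1 raider ← the old quay.  (the old quay: 0S 3R; the new quay: 4S 1R)
9. 3 raiders → the new quay.  (the old quay: 0S 0R; the new quay: 4S 4R)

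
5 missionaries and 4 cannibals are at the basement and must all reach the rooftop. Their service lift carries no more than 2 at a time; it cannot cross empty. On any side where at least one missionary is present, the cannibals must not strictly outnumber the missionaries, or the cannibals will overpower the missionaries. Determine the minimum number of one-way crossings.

Counting alone: each trip to the rooftop takes at most 2 across and each return brings at least 1 back, so after t trips out (and t−1 returns) at most 2t − (t−1) of the 9 are across; that first reaches 9 at t = 8, so at least 15 crossings are needed.
The plan below uses exactly 15 crossings, so it is optimal:
1. 2 cannibals → the rooftop.  (the basement: 5M 2C; the rooftop: 0M 2C)
2. 1 cannibal ← the basement.  (the basement: 5M 3C; the rooftop: 0M 1C)
3. 2 cannibals → the rooftop.  (the basement: 5M 1C; the rooftop: 0M 3C)
4. 1 cannibal ← the basement.  (the basement: 5M 2C; the rooftop: 0M 2C)
5. 2 missionaries → the rooftop.  (the basement: 3M 2C; the rooftop: 2M 2C)
6. 1 cannibal ← the basement.  (the basement: 3M 3C; the rooftop: 2M 1C)
7. 1 missionary and 1 cannibal → the rooftop.  (the basement: 2M 2C; the rooftop: 3M 2C)
8. 1 missionary ← the basement.  (the basement: 3M 2C; the rooftop: 2M 2C)
9. 1 missionary and 1 cannibal → the rooftop.  (the basement: 2M 1C; the rooftop: 3M 3C)
10. 1 cannibal ← the basement.  (the basement: 2M 2C; the rooftop: 3M 2C)
11. 1 missionary and 1 cannibal → the rooftop.  (the basement: 1M 1C; the rooftop: 4M 3C)
12. 1 missionary ← the basement.  (the basement: 2M 1C; the rooftop: 3M 3C)
13. 1 missionary and 1 cannibal → the rooftop.  (the basement: 1M 0C; the rooftop: 4M 4C)
14. 1 cannibal ← the basement.  (the basement: 1M 1C; the rooftop: 4M 3C)
15. 1 missionary and 1 cannibal → the rooftop.  (the basement: 0M 0C; the rooftop: 5M 4C)

15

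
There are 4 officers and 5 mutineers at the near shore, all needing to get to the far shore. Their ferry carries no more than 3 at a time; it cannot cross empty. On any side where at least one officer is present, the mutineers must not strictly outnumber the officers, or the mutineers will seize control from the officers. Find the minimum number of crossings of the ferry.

The mutineers already outnumber the officers at the near shore before anyone moves, so the starting position itself is disallowed.

impossible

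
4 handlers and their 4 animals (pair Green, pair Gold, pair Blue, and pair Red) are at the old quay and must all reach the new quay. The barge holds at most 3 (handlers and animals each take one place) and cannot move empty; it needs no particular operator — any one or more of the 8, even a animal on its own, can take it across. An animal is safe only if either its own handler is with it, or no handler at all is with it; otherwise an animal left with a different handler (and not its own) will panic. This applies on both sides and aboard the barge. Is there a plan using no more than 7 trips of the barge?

Counting alone: each trip to the new quay takes at most 3 across and each return brings at least 1 back, so after t trips out (and t−1 returns) at most 3t − (t−1) of the 8 are across; that first reaches 8 at t = 4, so at least 7 crossings are needed.
The safety rule pushes this higher. Following every safe sequence of crossings, the most of the 8 that can be at the new quay as the barge arrives there on crossing 7 is 7 — never all 8.
So the move cannot be finished within 7 crossings. (The shortest complete plan takes 9:)
1. animal Green and handler Green cross → the new quay.
2. handler Green crosses ← the old quay.
3. animal Gold, handler Gold, and handler Green cross → the new quay.
4. animal Green and handler Green cross ← the old quay.
5. handler Blue, handler Green, and handler Red cross → the new quay.
6. animal Gold crosses ← the old quay.
7. animal Gold and animal Green cross → the new quay.
8. animal Green crosses ← the old quay.
9. animal Blue, animal Green, and animal Red cross → the new quay.

No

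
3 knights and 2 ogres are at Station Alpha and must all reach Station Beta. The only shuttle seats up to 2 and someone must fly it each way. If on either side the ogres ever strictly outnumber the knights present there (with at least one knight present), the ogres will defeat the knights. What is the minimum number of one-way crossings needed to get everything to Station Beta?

Counting alone: each trip to Station Beta takes at most 2 across and each return brings at least 1 back, so after t trips out (and t−1 returns) at most 2t − (t−1) of the 5 are across; that first reaches 5 at t = 4, so at least 7 crossings are needed.
The plan below uses exactly 7 crossings, so it is optimal:
1. 2 ogres → Station Beta.  (Station Alpha: 3K 0O; Station Beta: 0K 2O)
2. 1 ogre ← Station Alpha.  (Station Alpha: 3K 1O; Station Beta: 0K 1O)
3. 2 knights → Station Beta.  (Station Alpha: 1K 1O; Station Beta: 2K 1O)
4. 1 knight ← Station Alpha.  (Station Alpha: 2K 1O; Station Beta: 1K 1O)
5. 1 knight and 1 ogre → Station Beta.  (Station Alpha: 1K 0O; Station Beta: 2K 2O)
6. 1 ogre ← Station Alpha.  (Station Alpha: 1K 1O; Station Beta: 2K 1O)
7. 1 knight and 1 ogre → Station Beta.  (Station Alpha: 0K 0O; Station Beta: 3K 2O)

7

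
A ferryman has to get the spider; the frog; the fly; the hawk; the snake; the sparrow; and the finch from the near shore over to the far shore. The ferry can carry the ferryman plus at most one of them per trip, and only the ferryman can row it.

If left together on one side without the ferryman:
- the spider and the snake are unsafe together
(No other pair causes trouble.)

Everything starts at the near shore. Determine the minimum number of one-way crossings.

13

Counting alone: the ferryman can take at most 1 across per trip to the far shore, so moving all 7 needs at least 7 loaded trips out, with a return between consecutive ones — at least 13 crossings.
The plan below uses exactly 13 crossings, so it is optimal:
1. Ferryman goes to the far shore with the spider.
2. Ferryman goes back to the near shore alone.
3. Ferryman goes to the far shore with the frog.
4. Ferryman goes back to the near shore alone.
5. Ferryman goes to the far shore with the fly.
6. Ferryman goes back to the near shore alone.
7. Ferryman goes to the far shore with the hawk.
8. Ferryman goes back to the near shore alone.
9. Ferryman goes to the far shore with the sparrow.
10. Ferryman goes back to the near shore alone.
11. Ferryman goes to the far shore with the finch.
12. Ferryman goes back to the near shore alone.
13. Ferryman goes to the far shore with the snake.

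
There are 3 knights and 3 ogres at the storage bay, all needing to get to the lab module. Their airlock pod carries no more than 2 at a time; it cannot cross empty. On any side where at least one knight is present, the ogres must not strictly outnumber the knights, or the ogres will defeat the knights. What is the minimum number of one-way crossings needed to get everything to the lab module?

11

Counting alone: each trip to the lab module takes at most 2 across and each return brings at least 1 back, so after t trips out (and t−1 returns) at most 2t − (t−1) of the 6 are across; that first reaches 6 at t = 5, so at least 9 crossings are needed.
The safety rule pushes this higher. Following every safe sequence of crossings, the most of the 6 that can be at the lab module as the airlock pod arrives there on crossing 9 is 5 — never all 6.
So no plan with fewer than 11 crossings exists, and this one achieves 11:
1. 2 ogres → the lab module.  (the storage bay: 3K 1O; the lab module: 0K 2O)
2. 1 ogre ← the storage bay.  (the storage bay: 3K 2O; the lab module: 0K 1O)
3. 2 ogres → the lab module.  (the storage bay: 3K 0O; the lab module: 0K 3O)
4. 1 ogre ← the storage bay.  (the storage bay: 3K 1O; the lab module: 0K 2O)
5. 2 knights → the lab module.  (the storage bay: 1K 1O; the lab module: 2K 2O)
6. 1 knight and 1 ogre ← the storage bay.  (the storage bay: 2K 2O; the lab module: 1K 1O)
7. 2 knights → the lab module.  (the storage bay: 0K 2O; the lab module: 3K 1O)
8. 1 ogre ← the storage bay.  (the storage bay: 0K 3O; the lab module: 3K 0O)
9. 2 ogres → the lab module.  (the storage bay: 0K 1O; the lab module: 3K 2O)
10. 1 ogre ← the storage bay.  (the storage bay: 0K 2O; the lab module: 3K 1O)
11. 2 ogres → the lab module.  (the storage bay: 0K 0O; the lab module: 3K 3O)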